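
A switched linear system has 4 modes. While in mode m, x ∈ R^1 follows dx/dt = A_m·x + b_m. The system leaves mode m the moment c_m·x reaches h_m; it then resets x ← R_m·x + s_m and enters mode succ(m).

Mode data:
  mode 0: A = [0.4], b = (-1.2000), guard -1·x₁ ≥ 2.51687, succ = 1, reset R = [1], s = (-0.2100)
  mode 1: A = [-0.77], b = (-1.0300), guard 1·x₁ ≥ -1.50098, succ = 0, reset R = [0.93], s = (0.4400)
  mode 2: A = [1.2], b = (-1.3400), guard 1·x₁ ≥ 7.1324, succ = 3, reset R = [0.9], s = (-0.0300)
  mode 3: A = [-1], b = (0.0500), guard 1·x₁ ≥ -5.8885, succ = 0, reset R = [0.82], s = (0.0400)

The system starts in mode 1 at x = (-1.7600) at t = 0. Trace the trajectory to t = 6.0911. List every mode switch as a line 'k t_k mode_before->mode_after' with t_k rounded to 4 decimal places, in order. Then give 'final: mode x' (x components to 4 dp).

Mode 1: guard c·x = -1.5010 hit at Δt = 1.2339 (t = 1.2339), x⁻ = (-1.5010) → reset → x⁺ = (-0.9559), jump to mode 0
Mode 0: guard c·x = 2.5169 hit at Δt = 0.8315 (t = 2.0654), x⁻ = (-2.5169) → reset → x⁺ = (-2.7269), jump to mode 1
Mode 1: guard c·x = -1.5010 hit at Δt = 2.7802 (t = 4.8457), x⁻ = (-1.5010) → reset → x⁺ = (-0.9559), jump to mode 0
Mode 0: guard c·x = 2.5169 hit at Δt = 0.8315 (t = 5.6772), x⁻ = (-2.5169) → reset → x⁺ = (-2.7269), jump to mode 1
Mode 1: flow for 0.4139 to horizon, guard not reached → x = (-2.3477)

1 1.2339 1->0
2 2.0654 0->1
3 4.8457 1->0
4 5.6772 0->1
final: 1 -2.3477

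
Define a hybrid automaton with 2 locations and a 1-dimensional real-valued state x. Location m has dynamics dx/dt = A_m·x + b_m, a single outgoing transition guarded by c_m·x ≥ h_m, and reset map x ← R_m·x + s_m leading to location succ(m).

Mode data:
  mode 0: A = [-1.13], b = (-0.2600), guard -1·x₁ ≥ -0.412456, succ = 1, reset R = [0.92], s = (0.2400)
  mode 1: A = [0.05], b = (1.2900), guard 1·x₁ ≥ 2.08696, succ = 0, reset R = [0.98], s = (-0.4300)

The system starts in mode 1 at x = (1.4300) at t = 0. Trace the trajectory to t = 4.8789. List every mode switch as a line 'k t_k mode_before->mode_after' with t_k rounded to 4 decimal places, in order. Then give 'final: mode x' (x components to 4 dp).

1 0.4768 1->0
2 1.4104 0->1
3 2.4916 1->0
4 3.4252 0->1
5 4.5063 1->0
final: 0 0.9811

Mode 1: guard c·x = 2.0870 hit at Δt = 0.4768 (t = 0.4768), x⁻ = (2.0870) → reset → x⁺ = (1.6152), jump to mode 0
Mode 0: guard c·x = -0.4125 hit at Δt = 0.9336 (t = 1.4104), x⁻ = (0.4125) → reset → x⁺ = (0.6195), jump to mode 1
Mode 1: guard c·x = 2.0870 hit at Δt = 1.0812 (t = 2.4916), x⁻ = (2.0870) → reset → x⁺ = (1.6152), jump to mode 0
Mode 0: guard c·x = -0.4125 hit at Δt = 0.9336 (t = 3.4252), x⁻ = (0.4125) → reset → x⁺ = (0.6195), jump to mode 1
Mode 1: guard c·x = 2.0870 hit at Δt = 1.0812 (t = 4.5063), x⁻ = (2.0870) → reset → x⁺ = (1.6152), jump to mode 0
Mode 0: flow for 0.3726 to horizon, guard not reached → x = (0.9811)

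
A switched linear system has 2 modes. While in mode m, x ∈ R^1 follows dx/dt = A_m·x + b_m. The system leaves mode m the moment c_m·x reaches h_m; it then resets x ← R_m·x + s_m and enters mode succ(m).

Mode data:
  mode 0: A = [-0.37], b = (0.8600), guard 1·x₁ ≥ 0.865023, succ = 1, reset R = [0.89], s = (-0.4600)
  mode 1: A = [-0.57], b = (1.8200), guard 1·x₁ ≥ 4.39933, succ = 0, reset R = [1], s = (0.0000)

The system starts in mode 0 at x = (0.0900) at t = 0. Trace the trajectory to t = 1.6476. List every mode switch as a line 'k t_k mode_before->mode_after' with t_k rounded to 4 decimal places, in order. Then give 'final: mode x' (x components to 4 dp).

Mode 0: guard c·x = 0.8650 hit at Δt = 1.1513 (t = 1.1513), x⁻ = (0.8650) → reset → x⁺ = (0.3099), jump to mode 1
Mode 1: flow for 0.4963 to horizon, guard not reached → x = (1.0203)

1 1.1513 0->1
final: 1 1.0203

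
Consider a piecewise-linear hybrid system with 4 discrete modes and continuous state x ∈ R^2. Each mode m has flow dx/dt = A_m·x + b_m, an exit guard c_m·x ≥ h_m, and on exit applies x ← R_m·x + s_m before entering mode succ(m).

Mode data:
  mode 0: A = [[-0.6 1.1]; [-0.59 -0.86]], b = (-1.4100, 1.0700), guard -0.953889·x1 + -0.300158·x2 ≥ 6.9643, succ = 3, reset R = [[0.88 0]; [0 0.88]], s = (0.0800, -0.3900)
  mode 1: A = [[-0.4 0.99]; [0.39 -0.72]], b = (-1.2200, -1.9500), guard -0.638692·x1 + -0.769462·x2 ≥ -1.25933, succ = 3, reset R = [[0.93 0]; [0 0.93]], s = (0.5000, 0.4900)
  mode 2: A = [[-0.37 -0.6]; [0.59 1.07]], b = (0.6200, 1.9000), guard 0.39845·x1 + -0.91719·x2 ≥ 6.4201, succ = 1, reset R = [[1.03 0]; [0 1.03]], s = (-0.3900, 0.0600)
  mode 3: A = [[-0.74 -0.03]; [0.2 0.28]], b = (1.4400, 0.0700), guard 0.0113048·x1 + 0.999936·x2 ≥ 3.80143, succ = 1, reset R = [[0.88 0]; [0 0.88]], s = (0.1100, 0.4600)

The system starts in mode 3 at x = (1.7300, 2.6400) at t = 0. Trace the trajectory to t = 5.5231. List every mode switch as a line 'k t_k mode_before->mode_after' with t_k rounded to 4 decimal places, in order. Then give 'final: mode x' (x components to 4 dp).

Mode 3: guard c·x = 3.8014 hit at Δt = 0.8693 (t = 0.8693), x⁻ = (1.7700, 3.7817) → reset → x⁺ = (1.6676, 3.7879), jump to mode 1
Mode 1: guard c·x = -1.2593 hit at Δt = 1.3276 (t = 2.1969), x⁻ = (1.4680, 0.4181) → reset → x⁺ = (1.8652, 0.8789), jump to mode 3
Mode 3: guard c·x = 3.8014 hit at Δt = 2.7785 (t = 4.9754), x⁻ = (1.8431, 3.7808) → reset → x⁺ = (1.7319, 3.7871), jump to mode 1
Mode 1: flow for 0.5477 to horizon, guard not reached → x = (2.1607, 2.0316)

1 0.8693 3->1
2 2.1969 1->3
3 4.9754 3->1
final: 1 2.1607 2.0316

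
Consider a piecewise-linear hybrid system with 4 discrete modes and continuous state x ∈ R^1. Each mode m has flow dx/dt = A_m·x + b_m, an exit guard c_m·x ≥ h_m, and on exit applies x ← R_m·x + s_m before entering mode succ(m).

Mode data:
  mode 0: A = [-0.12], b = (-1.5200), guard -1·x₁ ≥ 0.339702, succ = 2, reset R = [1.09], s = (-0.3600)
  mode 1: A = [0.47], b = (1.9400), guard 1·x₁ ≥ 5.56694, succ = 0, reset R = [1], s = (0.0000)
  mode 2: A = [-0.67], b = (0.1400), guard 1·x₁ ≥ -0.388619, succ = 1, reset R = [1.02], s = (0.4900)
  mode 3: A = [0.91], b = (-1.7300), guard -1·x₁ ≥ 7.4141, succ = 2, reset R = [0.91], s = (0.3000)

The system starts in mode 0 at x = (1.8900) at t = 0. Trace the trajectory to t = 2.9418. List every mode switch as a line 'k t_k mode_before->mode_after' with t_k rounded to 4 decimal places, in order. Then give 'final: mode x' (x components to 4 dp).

1 1.3855 0->2
2 2.0604 2->1
final: 1 2.2602

Mode 0: guard c·x = 0.3397 hit at Δt = 1.3855 (t = 1.3855), x⁻ = (-0.3397) → reset → x⁺ = (-0.7303), jump to mode 2
Mode 2: guard c·x = -0.3886 hit at Δt = 0.6749 (t = 2.0604), x⁻ = (-0.3886) → reset → x⁺ = (0.0936), jump to mode 1
Mode 1: flow for 0.8814 to horizon, guard not reached → x = (2.2602)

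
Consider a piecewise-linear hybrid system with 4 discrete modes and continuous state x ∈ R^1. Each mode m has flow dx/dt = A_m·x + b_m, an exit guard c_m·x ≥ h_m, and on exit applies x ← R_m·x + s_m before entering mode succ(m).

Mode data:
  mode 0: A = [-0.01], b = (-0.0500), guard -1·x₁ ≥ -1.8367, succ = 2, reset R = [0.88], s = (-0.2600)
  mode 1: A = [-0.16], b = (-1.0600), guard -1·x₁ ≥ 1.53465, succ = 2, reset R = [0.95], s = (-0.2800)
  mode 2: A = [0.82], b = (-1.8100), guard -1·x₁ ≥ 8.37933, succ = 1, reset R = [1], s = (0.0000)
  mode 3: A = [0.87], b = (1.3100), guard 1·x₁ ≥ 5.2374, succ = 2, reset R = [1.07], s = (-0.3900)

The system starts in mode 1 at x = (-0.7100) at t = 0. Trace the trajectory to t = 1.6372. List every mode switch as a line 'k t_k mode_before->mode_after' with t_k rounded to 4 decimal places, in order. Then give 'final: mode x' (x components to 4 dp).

Mode 1: guard c·x = 1.5347 hit at Δt = 0.9384 (t = 0.9384), x⁻ = (-1.5347) → reset → x⁺ = (-1.7379), jump to mode 2
Mode 2: flow for 0.6988 to horizon, guard not reached → x = (-4.7900)

1 0.9384 1->2
final: 2 -4.7900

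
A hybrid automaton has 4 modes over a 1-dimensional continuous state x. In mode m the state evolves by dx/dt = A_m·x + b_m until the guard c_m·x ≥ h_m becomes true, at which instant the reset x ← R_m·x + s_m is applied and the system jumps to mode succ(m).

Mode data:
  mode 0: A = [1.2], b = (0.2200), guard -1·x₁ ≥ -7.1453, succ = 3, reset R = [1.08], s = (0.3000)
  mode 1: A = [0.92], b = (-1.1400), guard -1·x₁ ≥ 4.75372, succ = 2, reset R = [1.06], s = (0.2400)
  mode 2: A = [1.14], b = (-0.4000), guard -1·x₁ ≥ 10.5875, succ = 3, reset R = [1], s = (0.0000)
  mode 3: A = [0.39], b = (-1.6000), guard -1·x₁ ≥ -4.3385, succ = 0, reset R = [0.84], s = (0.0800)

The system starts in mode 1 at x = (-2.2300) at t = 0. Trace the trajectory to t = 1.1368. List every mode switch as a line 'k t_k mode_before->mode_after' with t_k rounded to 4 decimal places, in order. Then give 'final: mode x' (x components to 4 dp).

Mode 1: guard c·x = 4.7537 hit at Δt = 0.5942 (t = 0.5942), x⁻ = (-4.7537) → reset → x⁺ = (-4.7989), jump to mode 2
Mode 2: flow for 0.5426 to horizon, guard not reached → x = (-9.2085)

1 0.5942 1->2
final: 2 -9.2085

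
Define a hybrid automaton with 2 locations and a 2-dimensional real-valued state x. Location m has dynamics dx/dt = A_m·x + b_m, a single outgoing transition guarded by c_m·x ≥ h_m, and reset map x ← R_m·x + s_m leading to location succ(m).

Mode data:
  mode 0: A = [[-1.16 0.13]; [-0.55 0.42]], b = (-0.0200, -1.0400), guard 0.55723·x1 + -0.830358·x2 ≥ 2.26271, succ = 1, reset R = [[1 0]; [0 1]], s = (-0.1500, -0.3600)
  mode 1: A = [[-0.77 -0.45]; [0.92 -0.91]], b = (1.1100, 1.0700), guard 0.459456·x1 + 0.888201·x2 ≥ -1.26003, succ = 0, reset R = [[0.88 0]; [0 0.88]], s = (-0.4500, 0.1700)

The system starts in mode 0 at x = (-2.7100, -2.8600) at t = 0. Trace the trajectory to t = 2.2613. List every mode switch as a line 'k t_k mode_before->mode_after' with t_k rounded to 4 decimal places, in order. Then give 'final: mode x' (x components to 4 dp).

Mode 0: guard c·x = 2.2627 hit at Δt = 0.6579 (t = 0.6579), x⁻ = (-1.4690, -3.7108) → reset → x⁺ = (-1.6190, -4.0708), jump to mode 1
Mode 1: guard c·x = -1.2600 hit at Δt = 0.7502 (t = 1.4081), x⁻ = (0.4194, -1.6356) → reset → x⁺ = (-0.0809, -1.2693), jump to mode 0
Mode 0: flow for 0.8532 to horizon, guard not reached → x = (-0.1905, -2.8117)

1 0.6579 0->1
2 1.4081 1->0
final: 0 -0.1905 -2.8117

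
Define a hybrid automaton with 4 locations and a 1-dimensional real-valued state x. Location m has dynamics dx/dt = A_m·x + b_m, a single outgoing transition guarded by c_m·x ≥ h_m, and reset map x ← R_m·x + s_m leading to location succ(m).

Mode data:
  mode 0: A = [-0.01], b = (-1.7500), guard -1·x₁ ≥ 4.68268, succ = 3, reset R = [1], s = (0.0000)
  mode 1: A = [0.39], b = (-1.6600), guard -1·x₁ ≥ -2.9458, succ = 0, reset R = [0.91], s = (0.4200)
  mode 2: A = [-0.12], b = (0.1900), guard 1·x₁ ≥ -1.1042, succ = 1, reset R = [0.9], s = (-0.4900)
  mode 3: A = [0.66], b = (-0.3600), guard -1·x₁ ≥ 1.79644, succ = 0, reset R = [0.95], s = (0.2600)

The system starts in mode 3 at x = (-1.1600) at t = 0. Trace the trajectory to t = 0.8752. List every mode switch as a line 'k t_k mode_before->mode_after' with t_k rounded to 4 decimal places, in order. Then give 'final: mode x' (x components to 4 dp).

1 0.4805 3->0
final: 0 -2.1303

Mode 3: guard c·x = 1.7964 hit at Δt = 0.4805 (t = 0.4805), x⁻ = (-1.7964) → reset → x⁺ = (-1.4466), jump to mode 0
Mode 0: flow for 0.3947 to horizon, guard not reached → x = (-2.1303)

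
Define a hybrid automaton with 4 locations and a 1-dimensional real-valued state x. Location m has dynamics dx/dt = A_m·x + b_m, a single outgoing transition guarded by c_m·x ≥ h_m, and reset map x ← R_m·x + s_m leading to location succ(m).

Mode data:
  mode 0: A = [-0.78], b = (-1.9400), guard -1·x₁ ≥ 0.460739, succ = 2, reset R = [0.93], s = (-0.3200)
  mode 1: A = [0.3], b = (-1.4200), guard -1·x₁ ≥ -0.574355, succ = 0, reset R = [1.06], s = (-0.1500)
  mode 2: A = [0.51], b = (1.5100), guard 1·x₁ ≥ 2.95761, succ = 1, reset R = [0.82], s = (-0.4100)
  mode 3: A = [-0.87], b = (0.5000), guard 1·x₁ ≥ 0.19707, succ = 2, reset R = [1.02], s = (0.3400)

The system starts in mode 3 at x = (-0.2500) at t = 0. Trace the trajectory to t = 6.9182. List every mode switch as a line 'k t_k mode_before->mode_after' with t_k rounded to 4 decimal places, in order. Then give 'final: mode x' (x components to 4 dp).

1 0.8978 3->2
2 1.9268 2->1
3 3.3446 1->0
4 3.8243 0->2
5 5.7538 2->1
final: 1 0.8788

Mode 3: guard c·x = 0.1971 hit at Δt = 0.8978 (t = 0.8978), x⁻ = (0.1971) → reset → x⁺ = (0.5410), jump to mode 2
Mode 2: guard c·x = 2.9576 hit at Δt = 1.0290 (t = 1.9268), x⁻ = (2.9576) → reset → x⁺ = (2.0152), jump to mode 1
Mode 1: guard c·x = -0.5744 hit at Δt = 1.4178 (t = 3.3446), x⁻ = (0.5744) → reset → x⁺ = (0.4588), jump to mode 0
Mode 0: guard c·x = 0.4607 hit at Δt = 0.4797 (t = 3.8243), x⁻ = (-0.4607) → reset → x⁺ = (-0.7485), jump to mode 2
Mode 2: guard c·x = 2.9576 hit at Δt = 1.9295 (t = 5.7538), x⁻ = (2.9576) → reset → x⁺ = (2.0152), jump to mode 1
Mode 1: flow for 1.1644 to horizon, guard not reached → x = (0.8788)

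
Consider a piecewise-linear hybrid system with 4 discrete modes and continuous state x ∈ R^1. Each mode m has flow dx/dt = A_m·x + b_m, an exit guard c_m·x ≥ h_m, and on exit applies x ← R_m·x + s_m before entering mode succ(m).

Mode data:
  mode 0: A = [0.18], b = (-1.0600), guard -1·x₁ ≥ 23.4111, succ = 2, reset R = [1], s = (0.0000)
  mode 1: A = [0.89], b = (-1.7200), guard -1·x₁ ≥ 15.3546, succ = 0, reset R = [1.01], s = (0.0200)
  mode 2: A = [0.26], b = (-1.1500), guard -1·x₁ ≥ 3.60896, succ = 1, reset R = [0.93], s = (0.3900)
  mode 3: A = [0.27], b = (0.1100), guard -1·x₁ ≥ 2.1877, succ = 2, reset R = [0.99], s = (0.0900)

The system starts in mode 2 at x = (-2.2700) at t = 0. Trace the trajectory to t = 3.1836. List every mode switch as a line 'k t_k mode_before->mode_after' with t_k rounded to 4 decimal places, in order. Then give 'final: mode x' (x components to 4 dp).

Mode 2: guard c·x = 3.6090 hit at Δt = 0.7014 (t = 0.7014), x⁻ = (-3.6090) → reset → x⁺ = (-2.9663), jump to mode 1
Mode 1: guard c·x = 15.3546 hit at Δt = 1.4168 (t = 2.1182), x⁻ = (-15.3546) → reset → x⁺ = (-15.4881), jump to mode 0
Mode 0: flow for 1.0654 to horizon, guard not reached → x = (-20.0071)

1 0.7014 2->1
2 2.1182 1->0
final: 0 -20.0071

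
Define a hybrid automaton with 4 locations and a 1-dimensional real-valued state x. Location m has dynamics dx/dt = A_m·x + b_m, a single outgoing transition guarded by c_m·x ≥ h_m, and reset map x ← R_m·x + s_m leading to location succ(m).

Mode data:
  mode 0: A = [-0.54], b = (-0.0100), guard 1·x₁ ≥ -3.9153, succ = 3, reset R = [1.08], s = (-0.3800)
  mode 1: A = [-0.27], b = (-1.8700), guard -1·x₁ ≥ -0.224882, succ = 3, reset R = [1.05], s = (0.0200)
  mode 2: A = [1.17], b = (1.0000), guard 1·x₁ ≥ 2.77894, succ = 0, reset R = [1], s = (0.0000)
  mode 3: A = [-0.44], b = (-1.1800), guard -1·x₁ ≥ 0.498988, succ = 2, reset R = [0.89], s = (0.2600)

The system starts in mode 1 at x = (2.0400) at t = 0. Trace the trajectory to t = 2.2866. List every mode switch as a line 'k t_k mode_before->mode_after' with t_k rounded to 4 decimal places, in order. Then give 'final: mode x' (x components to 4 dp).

Mode 1: guard c·x = -0.2249 hit at Δt = 0.8378 (t = 0.8378), x⁻ = (0.2249) → reset → x⁺ = (0.2561), jump to mode 3
Mode 3: guard c·x = 0.4990 hit at Δt = 0.6752 (t = 1.5130), x⁻ = (-0.4990) → reset → x⁺ = (-0.1841), jump to mode 2
Mode 2: flow for 0.7736 to horizon, guard not reached → x = (0.8032)

1 0.8378 1->3
2 1.5130 3->2
final: 2 0.8032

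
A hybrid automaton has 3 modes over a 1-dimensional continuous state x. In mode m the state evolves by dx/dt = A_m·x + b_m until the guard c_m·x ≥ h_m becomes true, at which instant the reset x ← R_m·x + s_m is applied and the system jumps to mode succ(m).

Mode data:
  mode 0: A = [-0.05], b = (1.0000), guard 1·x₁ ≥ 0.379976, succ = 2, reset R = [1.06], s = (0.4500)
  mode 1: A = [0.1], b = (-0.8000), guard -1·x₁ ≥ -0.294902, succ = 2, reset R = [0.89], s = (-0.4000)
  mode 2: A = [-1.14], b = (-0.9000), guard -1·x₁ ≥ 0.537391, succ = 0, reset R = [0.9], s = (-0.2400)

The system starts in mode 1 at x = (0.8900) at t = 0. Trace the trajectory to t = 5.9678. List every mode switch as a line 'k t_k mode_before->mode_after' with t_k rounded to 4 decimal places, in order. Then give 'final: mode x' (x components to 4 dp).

Mode 1: guard c·x = -0.2949 hit at Δt = 0.8038 (t = 0.8038), x⁻ = (0.2949) → reset → x⁺ = (-0.1375), jump to mode 2
Mode 2: guard c·x = 0.5374 hit at Δt = 0.8335 (t = 1.6373), x⁻ = (-0.5374) → reset → x⁺ = (-0.7237), jump to mode 0
Mode 0: guard c·x = 0.3800 hit at Δt = 1.0945 (t = 2.7318), x⁻ = (0.3800) → reset → x⁺ = (0.8528), jump to mode 2
Mode 2: guard c·x = 0.5374 hit at Δt = 1.6439 (t = 4.3757), x⁻ = (-0.5374) → reset → x⁺ = (-0.7237), jump to mode 0
Mode 0: guard c·x = 0.3800 hit at Δt = 1.0945 (t = 5.4702), x⁻ = (0.3800) → reset → x⁺ = (0.8528), jump to mode 2
Mode 2: flow for 0.4976 to horizon, guard not reached → x = (0.1418)

1 0.8038 1->2
2 1.6373 2->0
3 2.7318 0->2
4 4.3757 2->0
5 5.4702 0->2
final: 2 0.1418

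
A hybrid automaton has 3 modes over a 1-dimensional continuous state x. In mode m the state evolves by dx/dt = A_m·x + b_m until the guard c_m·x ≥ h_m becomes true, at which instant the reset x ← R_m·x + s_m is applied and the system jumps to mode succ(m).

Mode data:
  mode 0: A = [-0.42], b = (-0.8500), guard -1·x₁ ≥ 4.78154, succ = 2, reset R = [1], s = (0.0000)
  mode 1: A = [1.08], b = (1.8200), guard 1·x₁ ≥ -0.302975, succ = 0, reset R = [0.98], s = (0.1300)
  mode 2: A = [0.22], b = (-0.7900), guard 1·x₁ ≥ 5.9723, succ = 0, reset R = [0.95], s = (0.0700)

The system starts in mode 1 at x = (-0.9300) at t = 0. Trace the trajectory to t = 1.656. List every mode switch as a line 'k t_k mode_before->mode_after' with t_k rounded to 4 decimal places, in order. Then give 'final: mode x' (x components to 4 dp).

1 0.5597 1->0
final: 0 -0.8521

Mode 1: guard c·x = -0.3030 hit at Δt = 0.5597 (t = 0.5597), x⁻ = (-0.3030) → reset → x⁺ = (-0.1669), jump to mode 0
Mode 0: flow for 1.0963 to horizon, guard not reached → x = (-0.8521)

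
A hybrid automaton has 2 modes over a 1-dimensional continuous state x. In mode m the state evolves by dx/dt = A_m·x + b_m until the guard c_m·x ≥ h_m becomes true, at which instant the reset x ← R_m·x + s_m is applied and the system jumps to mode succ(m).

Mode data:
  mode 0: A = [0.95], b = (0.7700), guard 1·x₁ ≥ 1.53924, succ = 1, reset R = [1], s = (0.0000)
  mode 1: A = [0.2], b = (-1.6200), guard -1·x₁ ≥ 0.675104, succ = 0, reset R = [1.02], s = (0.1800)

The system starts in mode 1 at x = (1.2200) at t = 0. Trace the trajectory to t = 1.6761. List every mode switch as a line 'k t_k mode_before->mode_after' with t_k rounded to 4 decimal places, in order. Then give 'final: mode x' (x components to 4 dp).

1 1.2165 1->0
final: 0 -0.3433

Mode 1: guard c·x = 0.6751 hit at Δt = 1.2165 (t = 1.2165), x⁻ = (-0.6751) → reset → x⁺ = (-0.5086), jump to mode 0
Mode 0: flow for 0.4596 to horizon, guard not reached → x = (-0.3433)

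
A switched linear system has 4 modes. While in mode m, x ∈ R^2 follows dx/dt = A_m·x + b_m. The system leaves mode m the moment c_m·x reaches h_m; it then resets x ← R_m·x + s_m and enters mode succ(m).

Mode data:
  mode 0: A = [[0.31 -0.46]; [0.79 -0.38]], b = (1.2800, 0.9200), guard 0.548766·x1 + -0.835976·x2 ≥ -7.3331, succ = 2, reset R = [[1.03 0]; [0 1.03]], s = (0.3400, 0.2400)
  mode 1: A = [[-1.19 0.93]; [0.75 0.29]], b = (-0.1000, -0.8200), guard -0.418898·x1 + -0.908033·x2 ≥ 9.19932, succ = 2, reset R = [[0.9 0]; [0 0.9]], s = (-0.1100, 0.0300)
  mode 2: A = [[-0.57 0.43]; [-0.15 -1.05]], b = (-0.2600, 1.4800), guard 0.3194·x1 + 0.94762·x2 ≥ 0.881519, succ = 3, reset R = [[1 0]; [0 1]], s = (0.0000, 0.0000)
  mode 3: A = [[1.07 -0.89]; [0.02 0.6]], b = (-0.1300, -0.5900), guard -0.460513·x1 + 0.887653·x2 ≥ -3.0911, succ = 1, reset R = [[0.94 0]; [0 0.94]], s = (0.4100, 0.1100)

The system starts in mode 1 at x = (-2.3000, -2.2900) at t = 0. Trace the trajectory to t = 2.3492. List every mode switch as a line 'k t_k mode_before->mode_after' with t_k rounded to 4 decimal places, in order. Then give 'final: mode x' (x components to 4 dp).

Mode 1: guard c·x = 9.1993 hit at Δt = 1.3641 (t = 1.3641), x⁻ = (-4.0919, -8.2433) → reset → x⁺ = (-3.7927, -7.3890), jump to mode 2
Mode 2: flow for 0.9851 to horizon, guard not reached → x = (-3.5228, -1.3663)

1 1.3641 1->2
final: 2 -3.5228 -1.3663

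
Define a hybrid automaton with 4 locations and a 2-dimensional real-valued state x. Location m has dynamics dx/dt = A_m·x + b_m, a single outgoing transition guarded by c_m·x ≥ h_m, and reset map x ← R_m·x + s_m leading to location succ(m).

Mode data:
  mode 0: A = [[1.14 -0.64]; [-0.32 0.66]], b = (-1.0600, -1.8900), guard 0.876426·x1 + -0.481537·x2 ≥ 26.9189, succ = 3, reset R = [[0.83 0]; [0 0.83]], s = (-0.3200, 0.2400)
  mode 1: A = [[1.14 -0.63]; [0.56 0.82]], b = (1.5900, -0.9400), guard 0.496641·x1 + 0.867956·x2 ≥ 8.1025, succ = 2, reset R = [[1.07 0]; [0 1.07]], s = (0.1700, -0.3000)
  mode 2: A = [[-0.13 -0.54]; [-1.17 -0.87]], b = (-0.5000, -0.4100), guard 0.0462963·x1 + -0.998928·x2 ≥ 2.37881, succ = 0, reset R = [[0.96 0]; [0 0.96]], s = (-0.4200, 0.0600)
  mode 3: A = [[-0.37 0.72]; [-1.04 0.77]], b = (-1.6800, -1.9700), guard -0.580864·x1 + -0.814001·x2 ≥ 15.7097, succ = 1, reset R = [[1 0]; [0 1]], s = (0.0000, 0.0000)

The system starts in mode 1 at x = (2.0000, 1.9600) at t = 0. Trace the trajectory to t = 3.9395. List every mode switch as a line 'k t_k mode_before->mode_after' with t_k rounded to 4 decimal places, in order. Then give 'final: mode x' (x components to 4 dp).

Mode 1: guard c·x = 8.1025 hit at Δt = 1.0271 (t = 1.0271), x⁻ = (5.6149, 6.1223) → reset → x⁺ = (6.1779, 6.2509), jump to mode 2
Mode 2: guard c·x = 2.3788 hit at Δt = 1.2459 (t = 2.2730), x⁻ = (4.0875, -2.1919) → reset → x⁺ = (3.5040, -2.0442), jump to mode 0
Mode 0: guard c·x = 26.9189 hit at Δt = 1.3035 (t = 3.5765), x⁻ = (22.7186, -14.5528) → reset → x⁺ = (18.5365, -11.8388), jump to mode 3
Mode 3: flow for 0.3630 to horizon, guard not reached → x = (11.3377, -23.1326)

1 1.0271 1->2
2 2.2730 2->0
3 3.5765 0->3
final: 3 11.3377 -23.1326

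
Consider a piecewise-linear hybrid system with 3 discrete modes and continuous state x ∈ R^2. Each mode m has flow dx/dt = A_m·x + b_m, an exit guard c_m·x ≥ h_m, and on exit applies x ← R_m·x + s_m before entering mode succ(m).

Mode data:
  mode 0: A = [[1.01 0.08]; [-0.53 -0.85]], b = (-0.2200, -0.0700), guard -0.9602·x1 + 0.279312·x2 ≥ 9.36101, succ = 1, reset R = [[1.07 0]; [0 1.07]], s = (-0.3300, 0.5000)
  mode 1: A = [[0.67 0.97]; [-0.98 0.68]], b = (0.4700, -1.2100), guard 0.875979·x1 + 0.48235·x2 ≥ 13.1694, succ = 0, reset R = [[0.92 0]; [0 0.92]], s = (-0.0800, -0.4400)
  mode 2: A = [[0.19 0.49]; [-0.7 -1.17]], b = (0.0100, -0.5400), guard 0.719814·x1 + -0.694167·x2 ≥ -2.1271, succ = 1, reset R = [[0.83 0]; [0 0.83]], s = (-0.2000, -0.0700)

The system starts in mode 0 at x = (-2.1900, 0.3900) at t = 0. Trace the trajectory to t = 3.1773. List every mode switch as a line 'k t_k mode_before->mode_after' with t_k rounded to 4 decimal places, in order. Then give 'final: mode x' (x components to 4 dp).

Mode 0: guard c·x = 9.3610 hit at Δt = 1.3581 (t = 1.3581), x⁻ = (-9.0445, 2.4220) → reset → x⁺ = (-10.0076, 3.0915), jump to mode 1
Mode 1: guard c·x = 13.1694 hit at Δt = 1.4034 (t = 2.7615), x⁻ = (1.5578, 24.4736) → reset → x⁺ = (1.3531, 22.0757), jump to mode 0
Mode 0: flow for 0.4158 to horizon, guard not reached → x = (2.7167, 15.0987)

1 1.3581 0->1
2 2.7615 1->0
final: 0 2.7167 15.0987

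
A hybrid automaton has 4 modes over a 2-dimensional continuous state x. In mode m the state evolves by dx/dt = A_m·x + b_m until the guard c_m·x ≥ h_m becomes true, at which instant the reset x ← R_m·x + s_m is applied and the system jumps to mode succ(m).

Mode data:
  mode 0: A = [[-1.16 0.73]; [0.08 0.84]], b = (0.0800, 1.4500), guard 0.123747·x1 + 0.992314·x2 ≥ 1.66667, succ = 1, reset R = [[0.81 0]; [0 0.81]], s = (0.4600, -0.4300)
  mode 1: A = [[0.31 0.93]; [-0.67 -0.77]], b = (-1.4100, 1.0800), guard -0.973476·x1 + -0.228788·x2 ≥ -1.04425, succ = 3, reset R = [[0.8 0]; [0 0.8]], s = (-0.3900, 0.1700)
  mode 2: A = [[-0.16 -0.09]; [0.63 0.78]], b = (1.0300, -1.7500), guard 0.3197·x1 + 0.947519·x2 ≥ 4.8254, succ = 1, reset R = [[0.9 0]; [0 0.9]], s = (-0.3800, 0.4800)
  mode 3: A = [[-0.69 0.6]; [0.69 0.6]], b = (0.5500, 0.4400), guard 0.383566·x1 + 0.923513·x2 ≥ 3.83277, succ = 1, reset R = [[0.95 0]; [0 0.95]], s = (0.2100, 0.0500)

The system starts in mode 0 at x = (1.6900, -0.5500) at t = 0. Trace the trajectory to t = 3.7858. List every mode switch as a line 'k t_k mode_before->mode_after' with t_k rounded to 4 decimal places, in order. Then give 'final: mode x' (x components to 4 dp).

1 1.1703 0->1
2 1.6698 1->3
3 2.9065 3->1
final: 1 3.0515 1.2862

Mode 0: guard c·x = 1.6667 hit at Δt = 1.1703 (t = 1.1703), x⁻ = (0.7607, 1.5847) → reset → x⁺ = (1.0762, 0.8536), jump to mode 1
Mode 1: guard c·x = -1.0442 hit at Δt = 0.4995 (t = 1.6698), x⁻ = (0.8953, 0.7550) → reset → x⁺ = (0.3262, 0.7740), jump to mode 3
Mode 3: guard c·x = 3.8328 hit at Δt = 1.2367 (t = 2.9065), x⁻ = (1.6245, 3.4755) → reset → x⁺ = (1.7533, 3.3517), jump to mode 1
Mode 1: flow for 0.8793 to horizon, guard not reached → x = (3.0515, 1.2862)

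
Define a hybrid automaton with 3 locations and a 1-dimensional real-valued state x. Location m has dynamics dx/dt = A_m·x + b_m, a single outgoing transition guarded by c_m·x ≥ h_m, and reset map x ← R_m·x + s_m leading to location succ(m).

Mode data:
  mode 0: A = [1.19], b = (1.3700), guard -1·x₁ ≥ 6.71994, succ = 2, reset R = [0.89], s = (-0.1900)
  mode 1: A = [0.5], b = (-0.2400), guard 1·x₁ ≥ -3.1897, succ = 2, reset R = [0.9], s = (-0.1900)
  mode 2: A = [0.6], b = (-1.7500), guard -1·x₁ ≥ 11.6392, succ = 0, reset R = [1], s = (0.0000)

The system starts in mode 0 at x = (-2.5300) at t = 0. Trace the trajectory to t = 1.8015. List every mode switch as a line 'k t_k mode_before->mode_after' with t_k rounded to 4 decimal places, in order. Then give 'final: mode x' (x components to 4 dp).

Mode 0: guard c·x = 6.7199 hit at Δt = 1.1731 (t = 1.1731), x⁻ = (-6.7199) → reset → x⁺ = (-6.1707), jump to mode 2
Mode 2: flow for 0.6284 to horizon, guard not reached → x = (-10.3324)

1 1.1731 0->2
final: 2 -10.3324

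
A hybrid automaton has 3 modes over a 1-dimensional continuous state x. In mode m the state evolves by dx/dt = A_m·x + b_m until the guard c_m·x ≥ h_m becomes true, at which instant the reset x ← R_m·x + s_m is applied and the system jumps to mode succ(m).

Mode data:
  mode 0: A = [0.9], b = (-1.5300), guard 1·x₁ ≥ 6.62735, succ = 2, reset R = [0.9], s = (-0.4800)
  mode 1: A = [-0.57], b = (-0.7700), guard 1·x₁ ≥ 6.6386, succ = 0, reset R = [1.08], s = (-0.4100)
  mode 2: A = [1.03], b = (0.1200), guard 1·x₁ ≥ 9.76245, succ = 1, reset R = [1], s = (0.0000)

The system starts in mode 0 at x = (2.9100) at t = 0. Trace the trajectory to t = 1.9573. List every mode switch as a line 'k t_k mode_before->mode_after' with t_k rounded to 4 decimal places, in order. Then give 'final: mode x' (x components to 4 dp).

1 1.5602 0->2
final: 2 8.3150

Mode 0: guard c·x = 6.6273 hit at Δt = 1.5602 (t = 1.5602), x⁻ = (6.6273) → reset → x⁺ = (5.4846), jump to mode 2
Mode 2: flow for 0.3971 to horizon, guard not reached → x = (8.3150)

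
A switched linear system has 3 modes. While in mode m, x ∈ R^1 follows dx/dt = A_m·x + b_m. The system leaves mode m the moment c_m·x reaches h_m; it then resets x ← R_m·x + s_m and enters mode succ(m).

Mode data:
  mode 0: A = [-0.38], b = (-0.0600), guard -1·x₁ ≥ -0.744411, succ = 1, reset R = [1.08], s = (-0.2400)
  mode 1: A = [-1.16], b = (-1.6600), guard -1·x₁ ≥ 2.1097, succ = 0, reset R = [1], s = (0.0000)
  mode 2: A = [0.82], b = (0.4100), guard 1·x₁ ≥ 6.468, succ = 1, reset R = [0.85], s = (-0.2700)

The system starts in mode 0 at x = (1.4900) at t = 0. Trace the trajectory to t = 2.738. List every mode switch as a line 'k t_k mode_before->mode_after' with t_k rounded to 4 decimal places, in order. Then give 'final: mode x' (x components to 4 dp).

Mode 0: guard c·x = -0.7444 hit at Δt = 1.5850 (t = 1.5850), x⁻ = (0.7444) → reset → x⁺ = (0.5640), jump to mode 1
Mode 1: flow for 1.1530 to horizon, guard not reached → x = (-0.9073)

1 1.5850 0->1
final: 1 -0.9073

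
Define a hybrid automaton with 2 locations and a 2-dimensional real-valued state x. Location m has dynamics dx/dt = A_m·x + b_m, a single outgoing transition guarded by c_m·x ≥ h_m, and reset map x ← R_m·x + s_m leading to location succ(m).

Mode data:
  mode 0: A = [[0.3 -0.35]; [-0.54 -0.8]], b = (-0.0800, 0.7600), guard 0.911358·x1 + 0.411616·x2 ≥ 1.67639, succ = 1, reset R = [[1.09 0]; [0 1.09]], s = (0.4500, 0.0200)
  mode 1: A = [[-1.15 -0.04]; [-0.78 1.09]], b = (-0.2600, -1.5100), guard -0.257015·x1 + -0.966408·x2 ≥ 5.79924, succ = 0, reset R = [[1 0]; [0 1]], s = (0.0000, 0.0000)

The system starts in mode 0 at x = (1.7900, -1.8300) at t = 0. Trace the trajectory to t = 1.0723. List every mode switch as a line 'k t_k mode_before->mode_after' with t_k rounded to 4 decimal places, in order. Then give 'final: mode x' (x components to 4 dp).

1 0.5928 0->1
final: 1 1.7391 -4.5400

Mode 0: guard c·x = 1.6764 hit at Δt = 0.5928 (t = 0.5928), x⁻ = (2.4380, -1.3253) → reset → x⁺ = (3.1074, -1.4246), jump to mode 1
Mode 1: flow for 0.4795 to horizon, guard not reached → x = (1.7391, -4.5400)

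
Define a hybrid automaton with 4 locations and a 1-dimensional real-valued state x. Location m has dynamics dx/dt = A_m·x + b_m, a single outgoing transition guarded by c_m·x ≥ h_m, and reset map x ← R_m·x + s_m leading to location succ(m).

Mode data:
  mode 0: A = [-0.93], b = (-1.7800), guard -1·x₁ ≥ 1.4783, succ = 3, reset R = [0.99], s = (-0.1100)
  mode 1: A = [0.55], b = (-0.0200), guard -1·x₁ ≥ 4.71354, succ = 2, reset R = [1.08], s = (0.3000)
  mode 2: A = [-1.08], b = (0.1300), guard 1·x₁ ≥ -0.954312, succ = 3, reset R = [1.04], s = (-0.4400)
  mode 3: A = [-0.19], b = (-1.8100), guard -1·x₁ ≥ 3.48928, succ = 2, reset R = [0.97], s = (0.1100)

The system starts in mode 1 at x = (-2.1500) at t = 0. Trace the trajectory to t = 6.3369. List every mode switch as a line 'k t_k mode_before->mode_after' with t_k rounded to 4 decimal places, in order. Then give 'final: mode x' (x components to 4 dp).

Mode 1: guard c·x = 4.7135 hit at Δt = 1.4107 (t = 1.4107), x⁻ = (-4.7135) → reset → x⁺ = (-4.7906), jump to mode 2
Mode 2: guard c·x = -0.9543 hit at Δt = 1.4069 (t = 2.8176), x⁻ = (-0.9543) → reset → x⁺ = (-1.4325), jump to mode 3
Mode 3: guard c·x = 3.4893 hit at Δt = 1.5431 (t = 4.3607), x⁻ = (-3.4893) → reset → x⁺ = (-3.2746), jump to mode 2
Mode 2: guard c·x = -0.9543 hit at Δt = 1.0651 (t = 5.4258), x⁻ = (-0.9543) → reset → x⁺ = (-1.4325), jump to mode 3
Mode 3: flow for 0.9111 to horizon, guard not reached → x = (-2.7191)

1 1.4107 1->2
2 2.8176 2->3
3 4.3607 3->2
4 5.4258 2->3
final: 3 -2.7191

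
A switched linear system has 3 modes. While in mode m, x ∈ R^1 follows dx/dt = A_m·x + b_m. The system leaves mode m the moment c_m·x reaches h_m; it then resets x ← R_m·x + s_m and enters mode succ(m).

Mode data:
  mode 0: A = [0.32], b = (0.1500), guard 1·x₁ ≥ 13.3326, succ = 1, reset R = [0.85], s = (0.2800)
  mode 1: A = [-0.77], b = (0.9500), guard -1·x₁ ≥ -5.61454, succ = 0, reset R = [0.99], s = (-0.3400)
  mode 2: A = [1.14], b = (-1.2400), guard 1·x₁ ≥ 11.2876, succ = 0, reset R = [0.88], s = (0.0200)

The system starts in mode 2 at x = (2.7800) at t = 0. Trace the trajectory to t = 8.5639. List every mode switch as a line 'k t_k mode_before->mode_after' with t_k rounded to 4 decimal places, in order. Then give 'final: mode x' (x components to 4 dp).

Mode 2: guard c·x = 11.2876 hit at Δt = 1.5757 (t = 1.5757), x⁻ = (11.2876) → reset → x⁺ = (9.9531), jump to mode 0
Mode 0: guard c·x = 13.3326 hit at Δt = 0.8777 (t = 2.4534), x⁻ = (13.3326) → reset → x⁺ = (11.6127), jump to mode 1
Mode 1: guard c·x = -5.6145 hit at Δt = 1.1202 (t = 3.5736), x⁻ = (5.6145) → reset → x⁺ = (5.2184), jump to mode 0
Mode 0: guard c·x = 13.3326 hit at Δt = 2.7705 (t = 6.3441), x⁻ = (13.3326) → reset → x⁺ = (11.6127), jump to mode 1
Mode 1: guard c·x = -5.6145 hit at Δt = 1.1202 (t = 7.4643), x⁻ = (5.6145) → reset → x⁺ = (5.2184), jump to mode 0
Mode 0: flow for 1.0996 to horizon, guard not reached → x = (7.6168)

1 1.5757 2->0
2 2.4534 0->1
3 3.5736 1->0
4 6.3441 0->1
5 7.4643 1->0
final: 0 7.6168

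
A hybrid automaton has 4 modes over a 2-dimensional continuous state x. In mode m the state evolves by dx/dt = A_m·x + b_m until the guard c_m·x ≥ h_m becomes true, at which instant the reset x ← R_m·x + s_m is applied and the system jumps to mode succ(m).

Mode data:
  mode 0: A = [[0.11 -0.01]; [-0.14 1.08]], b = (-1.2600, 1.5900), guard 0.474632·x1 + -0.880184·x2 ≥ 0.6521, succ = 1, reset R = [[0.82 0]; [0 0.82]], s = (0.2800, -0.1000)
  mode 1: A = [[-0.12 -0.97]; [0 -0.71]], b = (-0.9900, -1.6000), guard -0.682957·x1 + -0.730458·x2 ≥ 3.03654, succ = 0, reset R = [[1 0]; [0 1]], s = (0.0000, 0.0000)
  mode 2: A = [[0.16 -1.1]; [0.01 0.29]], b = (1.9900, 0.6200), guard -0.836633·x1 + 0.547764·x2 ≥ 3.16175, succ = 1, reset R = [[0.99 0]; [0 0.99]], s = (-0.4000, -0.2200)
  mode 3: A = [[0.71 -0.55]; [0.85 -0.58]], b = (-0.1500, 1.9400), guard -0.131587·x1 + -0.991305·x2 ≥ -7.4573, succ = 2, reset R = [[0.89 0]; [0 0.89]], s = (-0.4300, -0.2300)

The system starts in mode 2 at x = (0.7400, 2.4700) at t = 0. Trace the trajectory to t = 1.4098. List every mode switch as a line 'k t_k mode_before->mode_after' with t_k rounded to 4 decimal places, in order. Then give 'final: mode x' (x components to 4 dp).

1 1.0954 2->1
final: 1 -2.6592 2.6947

Mode 2: guard c·x = 3.1618 hit at Δt = 1.0954 (t = 1.0954), x⁻ = (-1.0331, 4.1943) → reset → x⁺ = (-1.4227, 3.9323), jump to mode 1
Mode 1: flow for 0.3144 to horizon, guard not reached → x = (-2.6592, 2.6947)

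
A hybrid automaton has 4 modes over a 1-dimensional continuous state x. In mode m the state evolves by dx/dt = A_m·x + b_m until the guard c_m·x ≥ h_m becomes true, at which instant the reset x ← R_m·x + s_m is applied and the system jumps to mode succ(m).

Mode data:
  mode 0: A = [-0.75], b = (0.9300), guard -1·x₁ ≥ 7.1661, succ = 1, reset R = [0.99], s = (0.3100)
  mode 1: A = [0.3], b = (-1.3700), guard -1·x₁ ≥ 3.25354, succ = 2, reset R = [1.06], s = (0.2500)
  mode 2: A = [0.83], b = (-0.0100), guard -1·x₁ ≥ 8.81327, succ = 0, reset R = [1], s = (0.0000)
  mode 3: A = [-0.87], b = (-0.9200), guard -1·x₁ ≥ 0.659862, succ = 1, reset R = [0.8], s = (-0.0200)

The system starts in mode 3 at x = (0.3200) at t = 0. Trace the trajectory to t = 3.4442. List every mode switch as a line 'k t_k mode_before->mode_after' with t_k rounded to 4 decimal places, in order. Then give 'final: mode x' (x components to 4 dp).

1 1.4282 3->1
2 2.8436 1->2
final: 2 -5.2737

Mode 3: guard c·x = 0.6599 hit at Δt = 1.4282 (t = 1.4282), x⁻ = (-0.6599) → reset → x⁺ = (-0.5479), jump to mode 1
Mode 1: guard c·x = 3.2535 hit at Δt = 1.4154 (t = 2.8436), x⁻ = (-3.2535) → reset → x⁺ = (-3.1988), jump to mode 2
Mode 2: flow for 0.6006 to horizon, guard not reached → x = (-5.2737)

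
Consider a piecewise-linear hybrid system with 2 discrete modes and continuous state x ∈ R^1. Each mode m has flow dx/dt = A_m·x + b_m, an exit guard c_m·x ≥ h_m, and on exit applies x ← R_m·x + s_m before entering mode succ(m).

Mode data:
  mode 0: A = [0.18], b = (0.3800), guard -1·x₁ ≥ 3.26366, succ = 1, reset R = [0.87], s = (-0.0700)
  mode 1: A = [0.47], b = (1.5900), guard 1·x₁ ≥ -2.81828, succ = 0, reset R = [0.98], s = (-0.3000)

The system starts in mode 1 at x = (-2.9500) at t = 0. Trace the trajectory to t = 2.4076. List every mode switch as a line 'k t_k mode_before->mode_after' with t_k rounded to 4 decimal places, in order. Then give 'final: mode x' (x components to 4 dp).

1 0.5651 1->0
2 1.6341 0->1
3 2.0085 1->0
final: 0 -3.1327

Mode 1: guard c·x = -2.8183 hit at Δt = 0.5651 (t = 0.5651), x⁻ = (-2.8183) → reset → x⁺ = (-3.0619), jump to mode 0
Mode 0: guard c·x = 3.2637 hit at Δt = 1.0690 (t = 1.6341), x⁻ = (-3.2637) → reset → x⁺ = (-2.9094), jump to mode 1
Mode 1: guard c·x = -2.8183 hit at Δt = 0.3743 (t = 2.0085), x⁻ = (-2.8183) → reset → x⁺ = (-3.0619), jump to mode 0
Mode 0: flow for 0.3991 to horizon, guard not reached → x = (-3.1327)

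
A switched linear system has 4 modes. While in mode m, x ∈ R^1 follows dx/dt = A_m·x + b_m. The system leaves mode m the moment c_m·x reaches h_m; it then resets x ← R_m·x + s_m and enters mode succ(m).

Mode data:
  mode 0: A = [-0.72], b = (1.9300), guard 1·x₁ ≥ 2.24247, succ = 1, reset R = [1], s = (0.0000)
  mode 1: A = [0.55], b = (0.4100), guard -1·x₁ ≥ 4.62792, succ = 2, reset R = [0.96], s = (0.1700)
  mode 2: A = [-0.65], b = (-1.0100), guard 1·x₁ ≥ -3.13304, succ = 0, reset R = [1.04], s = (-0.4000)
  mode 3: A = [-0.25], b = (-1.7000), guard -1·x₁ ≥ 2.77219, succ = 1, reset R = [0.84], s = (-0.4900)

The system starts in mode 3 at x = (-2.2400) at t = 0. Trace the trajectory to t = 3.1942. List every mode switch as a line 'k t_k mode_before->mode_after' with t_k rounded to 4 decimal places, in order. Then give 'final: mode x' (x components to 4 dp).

1 0.4964 3->1
2 1.6371 1->2
3 2.4730 2->0
final: 0 -1.0908

Mode 3: guard c·x = 2.7722 hit at Δt = 0.4964 (t = 0.4964), x⁻ = (-2.7722) → reset → x⁺ = (-2.8186), jump to mode 1
Mode 1: guard c·x = 4.6279 hit at Δt = 1.1407 (t = 1.6371), x⁻ = (-4.6279) → reset → x⁺ = (-4.2728), jump to mode 2
Mode 2: guard c·x = -3.1330 hit at Δt = 0.8359 (t = 2.4730), x⁻ = (-3.1330) → reset → x⁺ = (-3.6584), jump to mode 0
Mode 0: flow for 0.7212 to horizon, guard not reached → x = (-1.0908)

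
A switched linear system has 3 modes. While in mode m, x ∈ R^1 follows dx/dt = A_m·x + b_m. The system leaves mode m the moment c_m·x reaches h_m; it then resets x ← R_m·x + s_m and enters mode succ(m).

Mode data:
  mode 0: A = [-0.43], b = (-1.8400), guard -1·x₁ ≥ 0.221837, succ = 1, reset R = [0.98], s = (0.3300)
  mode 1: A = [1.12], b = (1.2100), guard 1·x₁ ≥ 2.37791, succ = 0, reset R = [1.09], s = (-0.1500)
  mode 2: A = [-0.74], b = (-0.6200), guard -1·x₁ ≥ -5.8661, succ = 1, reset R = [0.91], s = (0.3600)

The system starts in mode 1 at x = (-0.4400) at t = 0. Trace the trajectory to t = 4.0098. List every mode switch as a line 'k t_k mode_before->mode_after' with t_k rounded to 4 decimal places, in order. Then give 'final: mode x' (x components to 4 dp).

1 1.5058 1->0
2 2.6796 0->1
3 3.6299 1->0
final: 0 1.4290

Mode 1: guard c·x = 2.3779 hit at Δt = 1.5058 (t = 1.5058), x⁻ = (2.3779) → reset → x⁺ = (2.4419), jump to mode 0
Mode 0: guard c·x = 0.2218 hit at Δt = 1.1738 (t = 2.6796), x⁻ = (-0.2218) → reset → x⁺ = (0.1126), jump to mode 1
Mode 1: guard c·x = 2.3779 hit at Δt = 0.9503 (t = 3.6299), x⁻ = (2.3779) → reset → x⁺ = (2.4419), jump to mode 0
Mode 0: flow for 0.3799 to horizon, guard not reached → x = (1.4290)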